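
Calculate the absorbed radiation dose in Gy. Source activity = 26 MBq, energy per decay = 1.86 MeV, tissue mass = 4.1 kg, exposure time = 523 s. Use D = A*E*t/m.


A = 26 MBq = 2.6000e+07 Bq
E = 1.86 MeV = 2.97972e-13 J
D = A*E*t/m = 2.6000e+07*2.97972e-13*523/4.1
D = 9.8825e-04 Gy


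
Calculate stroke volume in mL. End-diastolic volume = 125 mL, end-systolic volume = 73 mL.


SV = EDV - ESV
SV = 125 - 73
SV = 52 mL


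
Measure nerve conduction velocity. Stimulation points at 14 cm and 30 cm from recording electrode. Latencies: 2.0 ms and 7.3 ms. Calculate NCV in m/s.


Distance = (30 - 14) / 100 = 0.16 m
dt = (7.3 - 2.0) / 1000 = 0.0053 s
NCV = dist / dt = 30.19 m/s


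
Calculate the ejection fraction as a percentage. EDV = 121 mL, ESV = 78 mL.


SV = EDV - ESV = 121 - 78 = 43 mL
EF = SV/EDV * 100 = 43/121 * 100
EF = 35.54%


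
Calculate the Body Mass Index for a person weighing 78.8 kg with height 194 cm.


BMI = weight / height^2
height = 194 cm = 1.94 m
BMI = 78.8 / 1.94^2
BMI = 20.94 kg/m^2


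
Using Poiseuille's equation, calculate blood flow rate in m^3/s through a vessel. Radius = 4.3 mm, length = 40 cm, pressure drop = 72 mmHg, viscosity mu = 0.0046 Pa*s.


Q = pi*r^4*dP / (8*mu*L)
r = 0.0043 m, L = 0.4 m
dP = 72 mmHg = 9599.184 Pa
Q = 7.0041e-04 m^3/s


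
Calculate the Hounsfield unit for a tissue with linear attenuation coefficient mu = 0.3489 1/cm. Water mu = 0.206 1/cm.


HU = ((mu_tissue - mu_water) / mu_water) * 1000
HU = ((0.3489 - 0.206) / 0.206) * 1000
HU = 693.7


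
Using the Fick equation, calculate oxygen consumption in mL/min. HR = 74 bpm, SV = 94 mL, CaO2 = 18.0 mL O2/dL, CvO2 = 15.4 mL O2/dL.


CO = HR*SV = 74*94/1000 = 6.956 L/min
a-v O2 diff = 18.0 - 15.4 = 2.6 mL/dL
VO2 = CO * (CaO2-CvO2) * 10 dL/L
VO2 = 6.956 * 2.6 * 10
VO2 = 180.9 mL/min


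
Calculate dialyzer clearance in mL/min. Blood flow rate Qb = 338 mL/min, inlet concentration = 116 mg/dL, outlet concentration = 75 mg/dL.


K = Qb * (Cb_in - Cb_out) / Cb_in
K = 338 * (116 - 75) / 116
K = 119.5 mL/min


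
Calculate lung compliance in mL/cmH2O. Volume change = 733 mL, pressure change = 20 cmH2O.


C = dV / dP
C = 733 / 20
C = 36.65 mL/cmH2O


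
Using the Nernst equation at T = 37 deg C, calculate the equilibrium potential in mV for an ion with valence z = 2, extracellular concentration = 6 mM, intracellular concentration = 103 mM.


E = (RT/(zF)) * ln(C_out/C_in)
T = 37 + 273.15 = 310.15 K
E = (8.314 * 310.15 / (2 * 96485)) * ln(6/103)
E = -37.99 mV


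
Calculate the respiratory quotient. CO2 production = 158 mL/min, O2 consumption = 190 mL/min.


RQ = VCO2 / VO2
RQ = 158 / 190
RQ = 0.8316


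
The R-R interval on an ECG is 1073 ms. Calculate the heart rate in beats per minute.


HR = 60 / RR_interval(s)
RR = 1073 ms = 1.073 s
HR = 60 / 1.073 = 55.92 bpm


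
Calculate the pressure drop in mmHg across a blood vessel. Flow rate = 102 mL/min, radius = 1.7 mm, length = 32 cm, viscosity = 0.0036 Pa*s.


dP = 8*mu*L*Q / (pi*r^4)
Q = 102 mL/min = 1.7e-06 m^3/s
dP = 597.098 Pa = 597.098 / 133.322 mmHg = 4.479 mmHg


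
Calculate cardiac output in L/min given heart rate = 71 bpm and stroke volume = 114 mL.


CO = HR * SV
CO = 71 * 114 / 1000
CO = 8.094 L/min


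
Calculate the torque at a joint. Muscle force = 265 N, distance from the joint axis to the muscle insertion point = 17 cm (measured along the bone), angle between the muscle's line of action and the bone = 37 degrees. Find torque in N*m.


Torque = F * d * sin(theta)   (moment arm = d*sin(theta))
d = 17 cm = 0.17 m
Torque = 265 * 0.17 * sin(37)
Torque = 27.11 N*m


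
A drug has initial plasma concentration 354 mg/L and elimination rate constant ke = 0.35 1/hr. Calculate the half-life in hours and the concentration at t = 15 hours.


t_half = ln(2) / ke = 0.693147 / 0.35 = 1.98 hr
C(t) = C0 * exp(-ke*t) = 354 * exp(-0.35*15)
C(15) = 1.858 mg/L


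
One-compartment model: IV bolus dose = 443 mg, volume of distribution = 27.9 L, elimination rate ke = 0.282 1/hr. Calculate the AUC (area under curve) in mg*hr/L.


C0 = Dose/Vd = 443/27.9 = 15.8781 mg/L
AUC = C0/ke = 15.8781/0.282
AUC = 56.31 mg*hr/L


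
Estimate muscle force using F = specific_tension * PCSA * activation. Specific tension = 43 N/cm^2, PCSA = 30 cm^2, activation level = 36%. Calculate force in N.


F = sigma * PCSA * activation
F = 43 * 30 * 0.36
F = 464.4 N


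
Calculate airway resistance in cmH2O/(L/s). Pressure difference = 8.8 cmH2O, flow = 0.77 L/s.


R = dP / flow
R = 8.8 / 0.77
R = 11.43 cmH2O/(L/s)


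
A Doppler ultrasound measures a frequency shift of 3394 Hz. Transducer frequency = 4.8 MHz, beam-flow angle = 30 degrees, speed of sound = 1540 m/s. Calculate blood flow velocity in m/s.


v = fd * c / (2 * f0 * cos(theta))
v = 3394 * 1540 / (2 * 4.8000e+06 * cos(30))
v = 0.6287 m/s


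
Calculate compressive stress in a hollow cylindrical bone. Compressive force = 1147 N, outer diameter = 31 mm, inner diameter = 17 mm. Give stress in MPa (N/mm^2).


A = pi*(r_o^2 - r_i^2)
r_o = 15.5 mm, r_i = 8.5 mm
A = 527.788 mm^2
sigma = F/A = 1147 / 527.788
sigma = 2.173 MPa


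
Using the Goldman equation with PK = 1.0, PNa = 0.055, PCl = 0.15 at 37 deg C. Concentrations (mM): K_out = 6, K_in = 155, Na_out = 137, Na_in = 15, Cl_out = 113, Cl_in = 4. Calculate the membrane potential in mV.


Vm = (RT/F)*ln((PK*Ko + PNa*Nao + PCl*Cli)/(PK*Ki + PNa*Nai + PCl*Clo))
Numer = 14.135, Denom = 172.775
Vm = -66.9 mV


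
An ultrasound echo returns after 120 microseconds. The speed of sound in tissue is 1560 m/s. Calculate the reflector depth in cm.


depth = c * t / 2
t = 120 us = 1.2000e-04 s
depth = 1560 * 1.2000e-04 / 2
depth = 0.0936 m = 9.36 cm


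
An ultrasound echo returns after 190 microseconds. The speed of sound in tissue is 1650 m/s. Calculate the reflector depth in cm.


depth = c * t / 2
t = 190 us = 1.9000e-04 s
depth = 1650 * 1.9000e-04 / 2
depth = 0.15675 m = 15.675 cm


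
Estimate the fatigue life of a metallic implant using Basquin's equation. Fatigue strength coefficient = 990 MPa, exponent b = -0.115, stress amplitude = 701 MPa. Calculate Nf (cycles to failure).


sigma_a = sigma_f' * (2Nf)^b
2Nf = (sigma_a/sigma_f')^(1/b)
2Nf = (701/990)^(1/-0.115)
2Nf = 20.119984
Nf = 10.06


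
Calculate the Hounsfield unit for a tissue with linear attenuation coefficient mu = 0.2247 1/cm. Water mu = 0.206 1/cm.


HU = ((mu_tissue - mu_water) / mu_water) * 1000
HU = ((0.2247 - 0.206) / 0.206) * 1000
HU = 90.78


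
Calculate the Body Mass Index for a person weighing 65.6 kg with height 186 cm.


BMI = weight / height^2
height = 186 cm = 1.86 m
BMI = 65.6 / 1.86^2
BMI = 18.96 kg/m^2


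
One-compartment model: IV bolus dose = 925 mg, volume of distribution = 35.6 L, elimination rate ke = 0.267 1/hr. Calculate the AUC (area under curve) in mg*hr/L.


C0 = Dose/Vd = 925/35.6 = 25.9831 mg/L
AUC = C0/ke = 25.9831/0.267
AUC = 97.31 mg*hr/L


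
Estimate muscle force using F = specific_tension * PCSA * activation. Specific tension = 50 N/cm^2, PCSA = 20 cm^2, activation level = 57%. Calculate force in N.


F = sigma * PCSA * activation
F = 50 * 20 * 0.57
F = 570 N


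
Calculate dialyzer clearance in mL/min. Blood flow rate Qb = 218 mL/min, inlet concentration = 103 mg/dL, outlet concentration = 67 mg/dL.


K = Qb * (Cb_in - Cb_out) / Cb_in
K = 218 * (103 - 67) / 103
K = 76.19 mL/min


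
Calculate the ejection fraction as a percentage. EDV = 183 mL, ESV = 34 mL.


SV = EDV - ESV = 183 - 34 = 149 mL
EF = SV/EDV * 100 = 149/183 * 100
EF = 81.42%


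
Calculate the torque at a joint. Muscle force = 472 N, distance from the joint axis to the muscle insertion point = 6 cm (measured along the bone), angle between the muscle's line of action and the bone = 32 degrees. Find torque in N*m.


Torque = F * d * sin(theta)   (moment arm = d*sin(theta))
d = 6 cm = 0.06 m
Torque = 472 * 0.06 * sin(32)
Torque = 15.01 N*m


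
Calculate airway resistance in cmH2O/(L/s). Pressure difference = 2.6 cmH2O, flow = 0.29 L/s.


R = dP / flow
R = 2.6 / 0.29
R = 8.966 cmH2O/(L/s)


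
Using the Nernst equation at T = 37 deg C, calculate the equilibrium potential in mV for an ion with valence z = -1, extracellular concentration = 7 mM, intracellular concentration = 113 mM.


E = (RT/(zF)) * ln(C_out/C_in)
T = 37 + 273.15 = 310.15 K
E = (8.314 * 310.15 / (-1 * 96485)) * ln(7/113)
E = 74.34 mV


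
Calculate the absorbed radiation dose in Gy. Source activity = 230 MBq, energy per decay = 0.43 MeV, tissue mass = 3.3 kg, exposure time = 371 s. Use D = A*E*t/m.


A = 230 MBq = 2.3000e+08 Bq
E = 0.43 MeV = 6.8886e-14 J
D = A*E*t/m = 2.3000e+08*6.8886e-14*371/3.3
D = 0.001781 Gy


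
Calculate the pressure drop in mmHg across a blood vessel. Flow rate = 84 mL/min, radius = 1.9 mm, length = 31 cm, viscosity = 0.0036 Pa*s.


dP = 8*mu*L*Q / (pi*r^4)
Q = 84 mL/min = 1.4e-06 m^3/s
dP = 305.294 Pa = 305.294 / 133.322 mmHg = 2.29 mmHg


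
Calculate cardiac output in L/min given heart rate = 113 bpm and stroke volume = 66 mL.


CO = HR * SV
CO = 113 * 66 / 1000
CO = 7.458 L/min


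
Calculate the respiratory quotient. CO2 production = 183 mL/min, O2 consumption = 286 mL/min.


RQ = VCO2 / VO2
RQ = 183 / 286
RQ = 0.6399


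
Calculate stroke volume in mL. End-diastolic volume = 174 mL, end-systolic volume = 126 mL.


SV = EDV - ESV
SV = 174 - 126
SV = 48 mL


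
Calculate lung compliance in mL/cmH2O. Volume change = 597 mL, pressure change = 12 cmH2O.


C = dV / dP
C = 597 / 12
C = 49.75 mL/cmH2O


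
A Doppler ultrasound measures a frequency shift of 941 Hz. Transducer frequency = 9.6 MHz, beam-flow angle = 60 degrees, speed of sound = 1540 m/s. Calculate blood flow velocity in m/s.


v = fd * c / (2 * f0 * cos(theta))
v = 941 * 1540 / (2 * 9.6000e+06 * cos(60))
v = 0.151 m/s


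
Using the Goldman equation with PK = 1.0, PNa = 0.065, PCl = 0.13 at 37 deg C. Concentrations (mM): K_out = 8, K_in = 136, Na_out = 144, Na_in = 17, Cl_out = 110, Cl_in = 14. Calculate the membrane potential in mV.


Vm = (RT/F)*ln((PK*Ko + PNa*Nao + PCl*Cli)/(PK*Ki + PNa*Nai + PCl*Clo))
Numer = 19.18, Denom = 151.405
Vm = -55.22 mV


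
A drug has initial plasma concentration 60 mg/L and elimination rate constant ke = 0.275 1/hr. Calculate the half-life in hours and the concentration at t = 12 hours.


t_half = ln(2) / ke = 0.693147 / 0.275 = 2.521 hr
C(t) = C0 * exp(-ke*t) = 60 * exp(-0.275*12)
C(12) = 2.213 mg/L


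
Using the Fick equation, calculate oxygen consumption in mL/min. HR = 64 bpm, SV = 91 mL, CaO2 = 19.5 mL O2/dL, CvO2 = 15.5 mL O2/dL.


CO = HR*SV = 64*91/1000 = 5.824 L/min
a-v O2 diff = 19.5 - 15.5 = 4 mL/dL
VO2 = CO * (CaO2-CvO2) * 10 dL/L
VO2 = 5.824 * 4 * 10
VO2 = 233 mL/min


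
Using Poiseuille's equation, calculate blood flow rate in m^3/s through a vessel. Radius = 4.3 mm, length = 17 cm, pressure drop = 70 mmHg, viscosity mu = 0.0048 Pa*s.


Q = pi*r^4*dP / (8*mu*L)
r = 0.0043 m, L = 0.17 m
dP = 70 mmHg = 9332.54 Pa
Q = 0.001535 m^3/s


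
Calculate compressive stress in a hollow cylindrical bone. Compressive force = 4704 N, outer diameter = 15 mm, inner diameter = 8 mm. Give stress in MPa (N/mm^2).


A = pi*(r_o^2 - r_i^2)
r_o = 7.5 mm, r_i = 4 mm
A = 126.449 mm^2
sigma = F/A = 4704 / 126.449
sigma = 37.2 MPa


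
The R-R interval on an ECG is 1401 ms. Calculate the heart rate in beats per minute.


HR = 60 / RR_interval(s)
RR = 1401 ms = 1.401 s
HR = 60 / 1.401 = 42.83 bpm


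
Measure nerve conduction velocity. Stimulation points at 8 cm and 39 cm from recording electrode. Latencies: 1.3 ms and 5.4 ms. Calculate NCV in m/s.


Distance = (39 - 8) / 100 = 0.31 m
dt = (5.4 - 1.3) / 1000 = 0.0041 s
NCV = dist / dt = 75.61 m/s


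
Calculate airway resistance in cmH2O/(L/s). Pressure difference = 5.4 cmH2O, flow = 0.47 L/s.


R = dP / flow
R = 5.4 / 0.47
R = 11.49 cmH2O/(L/s)


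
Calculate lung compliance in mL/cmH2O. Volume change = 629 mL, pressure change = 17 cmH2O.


C = dV / dP
C = 629 / 17
C = 37 mL/cmH2O


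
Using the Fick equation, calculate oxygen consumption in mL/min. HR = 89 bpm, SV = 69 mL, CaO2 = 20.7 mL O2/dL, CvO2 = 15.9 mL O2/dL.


CO = HR*SV = 89*69/1000 = 6.141 L/min
a-v O2 diff = 20.7 - 15.9 = 4.8 mL/dL
VO2 = CO * (CaO2-CvO2) * 10 dL/L
VO2 = 6.141 * 4.8 * 10
VO2 = 294.8 mL/min


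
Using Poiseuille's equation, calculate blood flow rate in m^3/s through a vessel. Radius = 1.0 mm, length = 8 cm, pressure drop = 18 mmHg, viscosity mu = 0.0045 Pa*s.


Q = pi*r^4*dP / (8*mu*L)
r = 0.001 m, L = 0.08 m
dP = 18 mmHg = 2399.796 Pa
Q = 2.6178e-06 m^3/s


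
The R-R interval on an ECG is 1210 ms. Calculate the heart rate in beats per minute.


HR = 60 / RR_interval(s)
RR = 1210 ms = 1.21 s
HR = 60 / 1.21 = 49.59 bpm


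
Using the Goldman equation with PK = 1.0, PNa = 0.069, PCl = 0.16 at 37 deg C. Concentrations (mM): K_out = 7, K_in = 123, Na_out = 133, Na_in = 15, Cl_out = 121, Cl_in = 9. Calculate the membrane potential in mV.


Vm = (RT/F)*ln((PK*Ko + PNa*Nao + PCl*Cli)/(PK*Ki + PNa*Nai + PCl*Clo))
Numer = 17.617, Denom = 143.395
Vm = -56.04 mV


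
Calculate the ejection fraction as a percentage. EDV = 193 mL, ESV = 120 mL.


SV = EDV - ESV = 193 - 120 = 73 mL
EF = SV/EDV * 100 = 73/193 * 100
EF = 37.82%


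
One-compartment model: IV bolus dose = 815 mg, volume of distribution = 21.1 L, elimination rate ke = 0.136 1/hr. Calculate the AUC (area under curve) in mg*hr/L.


C0 = Dose/Vd = 815/21.1 = 38.6256 mg/L
AUC = C0/ke = 38.6256/0.136
AUC = 284 mg*hr/L


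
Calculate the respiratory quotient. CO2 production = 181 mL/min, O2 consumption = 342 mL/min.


RQ = VCO2 / VO2
RQ = 181 / 342
RQ = 0.5292


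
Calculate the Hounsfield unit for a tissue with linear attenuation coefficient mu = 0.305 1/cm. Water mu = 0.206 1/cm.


HU = ((mu_tissue - mu_water) / mu_water) * 1000
HU = ((0.305 - 0.206) / 0.206) * 1000
HU = 480.6


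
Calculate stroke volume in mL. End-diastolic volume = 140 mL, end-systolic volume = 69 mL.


SV = EDV - ESV
SV = 140 - 69
SV = 71 mL


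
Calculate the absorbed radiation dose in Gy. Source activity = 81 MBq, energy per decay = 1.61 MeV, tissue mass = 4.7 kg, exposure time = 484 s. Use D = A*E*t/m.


A = 81 MBq = 8.1000e+07 Bq
E = 1.61 MeV = 2.57922e-13 J
D = A*E*t/m = 8.1000e+07*2.57922e-13*484/4.7
D = 0.002151 Gy


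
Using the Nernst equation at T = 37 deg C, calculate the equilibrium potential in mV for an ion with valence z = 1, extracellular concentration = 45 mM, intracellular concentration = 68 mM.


E = (RT/(zF)) * ln(C_out/C_in)
T = 37 + 273.15 = 310.15 K
E = (8.314 * 310.15 / (1 * 96485)) * ln(45/68)
E = -11.03 mV


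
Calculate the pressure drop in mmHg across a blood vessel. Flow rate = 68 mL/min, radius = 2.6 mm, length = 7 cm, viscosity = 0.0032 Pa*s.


dP = 8*mu*L*Q / (pi*r^4)
Q = 68 mL/min = 1.13333e-06 m^3/s
dP = 14.1466 Pa = 14.1466 / 133.322 mmHg = 0.1061 mmHg


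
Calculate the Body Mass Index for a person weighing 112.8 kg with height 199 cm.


BMI = weight / height^2
height = 199 cm = 1.99 m
BMI = 112.8 / 1.99^2
BMI = 28.48 kg/m^2


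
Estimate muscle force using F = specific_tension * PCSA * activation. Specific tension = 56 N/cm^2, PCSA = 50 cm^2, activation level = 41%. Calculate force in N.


F = sigma * PCSA * activation
F = 56 * 50 * 0.41
F = 1148 N


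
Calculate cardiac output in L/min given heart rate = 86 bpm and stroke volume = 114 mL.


CO = HR * SV
CO = 86 * 114 / 1000
CO = 9.804 L/min


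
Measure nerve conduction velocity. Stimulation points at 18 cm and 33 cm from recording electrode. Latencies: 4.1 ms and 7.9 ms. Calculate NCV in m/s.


Distance = (33 - 18) / 100 = 0.15 m
dt = (7.9 - 4.1) / 1000 = 0.0038 s
NCV = dist / dt = 39.47 m/s


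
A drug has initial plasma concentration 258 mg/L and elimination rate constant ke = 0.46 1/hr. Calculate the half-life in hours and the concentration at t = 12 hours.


t_half = ln(2) / ke = 0.693147 / 0.46 = 1.507 hr
C(t) = C0 * exp(-ke*t) = 258 * exp(-0.46*12)
C(12) = 1.034 mg/L


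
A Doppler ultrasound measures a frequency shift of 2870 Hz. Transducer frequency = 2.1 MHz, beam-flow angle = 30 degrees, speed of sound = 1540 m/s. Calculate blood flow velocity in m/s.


v = fd * c / (2 * f0 * cos(theta))
v = 2870 * 1540 / (2 * 2.1000e+06 * cos(30))
v = 1.215 m/s


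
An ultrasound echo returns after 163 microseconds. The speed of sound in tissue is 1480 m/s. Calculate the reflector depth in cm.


depth = c * t / 2
t = 163 us = 1.6300e-04 s
depth = 1480 * 1.6300e-04 / 2
depth = 0.12062 m = 12.062 cm


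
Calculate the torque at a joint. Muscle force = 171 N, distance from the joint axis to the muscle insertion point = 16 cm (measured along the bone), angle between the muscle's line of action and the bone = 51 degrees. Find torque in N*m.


Torque = F * d * sin(theta)   (moment arm = d*sin(theta))
d = 16 cm = 0.16 m
Torque = 171 * 0.16 * sin(51)
Torque = 21.26 N*m


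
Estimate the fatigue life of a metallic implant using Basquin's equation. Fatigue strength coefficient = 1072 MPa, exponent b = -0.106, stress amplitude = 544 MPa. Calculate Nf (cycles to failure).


sigma_a = sigma_f' * (2Nf)^b
2Nf = (sigma_a/sigma_f')^(1/b)
2Nf = (544/1072)^(1/-0.106)
2Nf = 601.45961
Nf = 300.7


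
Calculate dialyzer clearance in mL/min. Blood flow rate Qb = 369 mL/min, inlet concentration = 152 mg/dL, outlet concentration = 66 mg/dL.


K = Qb * (Cb_in - Cb_out) / Cb_in
K = 369 * (152 - 66) / 152
K = 208.8 mL/min


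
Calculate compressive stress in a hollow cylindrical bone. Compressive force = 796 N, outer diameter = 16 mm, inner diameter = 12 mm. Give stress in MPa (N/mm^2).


A = pi*(r_o^2 - r_i^2)
r_o = 8 mm, r_i = 6 mm
A = 87.9646 mm^2
sigma = F/A = 796 / 87.9646
sigma = 9.049 MPa


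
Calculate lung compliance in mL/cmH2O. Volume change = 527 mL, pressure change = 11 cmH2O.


C = dV / dP
C = 527 / 11
C = 47.91 mL/cmH2O


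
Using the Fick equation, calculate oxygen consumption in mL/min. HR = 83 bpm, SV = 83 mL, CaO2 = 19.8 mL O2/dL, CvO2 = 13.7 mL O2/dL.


CO = HR*SV = 83*83/1000 = 6.889 L/min
a-v O2 diff = 19.8 - 13.7 = 6.1 mL/dL
VO2 = CO * (CaO2-CvO2) * 10 dL/L
VO2 = 6.889 * 6.1 * 10
VO2 = 420.2 mL/min


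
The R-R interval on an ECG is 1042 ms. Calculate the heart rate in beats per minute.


HR = 60 / RR_interval(s)
RR = 1042 ms = 1.042 s
HR = 60 / 1.042 = 57.58 bpm


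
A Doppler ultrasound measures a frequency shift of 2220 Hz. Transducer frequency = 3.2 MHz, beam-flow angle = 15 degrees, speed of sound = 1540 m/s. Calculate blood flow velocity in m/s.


v = fd * c / (2 * f0 * cos(theta))
v = 2220 * 1540 / (2 * 3.2000e+06 * cos(15))
v = 0.553 m/s


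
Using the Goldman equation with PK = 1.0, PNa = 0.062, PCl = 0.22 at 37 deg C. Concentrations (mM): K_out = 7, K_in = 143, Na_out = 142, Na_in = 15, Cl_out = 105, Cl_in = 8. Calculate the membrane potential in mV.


Vm = (RT/F)*ln((PK*Ko + PNa*Nao + PCl*Cli)/(PK*Ki + PNa*Nai + PCl*Clo))
Numer = 17.564, Denom = 167.03
Vm = -60.19 mV


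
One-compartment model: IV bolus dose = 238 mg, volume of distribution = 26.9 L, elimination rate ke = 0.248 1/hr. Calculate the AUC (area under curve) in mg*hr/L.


C0 = Dose/Vd = 238/26.9 = 8.84758 mg/L
AUC = C0/ke = 8.84758/0.248
AUC = 35.68 mg*hr/L


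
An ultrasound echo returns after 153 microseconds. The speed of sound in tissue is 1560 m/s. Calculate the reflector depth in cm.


depth = c * t / 2
t = 153 us = 1.5300e-04 s
depth = 1560 * 1.5300e-04 / 2
depth = 0.11934 m = 11.934 cm


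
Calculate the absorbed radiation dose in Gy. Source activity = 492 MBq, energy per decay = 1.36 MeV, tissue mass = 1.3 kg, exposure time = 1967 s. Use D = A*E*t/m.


A = 492 MBq = 4.9200e+08 Bq
E = 1.36 MeV = 2.17872e-13 J
D = A*E*t/m = 4.9200e+08*2.17872e-13*1967/1.3
D = 0.1622 Gy


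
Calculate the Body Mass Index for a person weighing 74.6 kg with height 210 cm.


BMI = weight / height^2
height = 210 cm = 2.1 m
BMI = 74.6 / 2.1^2
BMI = 16.92 kg/m^2


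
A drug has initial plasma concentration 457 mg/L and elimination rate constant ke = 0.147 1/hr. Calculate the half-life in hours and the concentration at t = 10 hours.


t_half = ln(2) / ke = 0.693147 / 0.147 = 4.715 hr
C(t) = C0 * exp(-ke*t) = 457 * exp(-0.147*10)
C(10) = 105.1 mg/L


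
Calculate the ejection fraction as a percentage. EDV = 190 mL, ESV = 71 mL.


SV = EDV - ESV = 190 - 71 = 119 mL
EF = SV/EDV * 100 = 119/190 * 100
EF = 62.63%


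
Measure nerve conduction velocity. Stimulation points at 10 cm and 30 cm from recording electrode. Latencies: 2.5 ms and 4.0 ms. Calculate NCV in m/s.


Distance = (30 - 10) / 100 = 0.2 m
dt = (4.0 - 2.5) / 1000 = 0.0015 s
NCV = dist / dt = 133.3 m/s


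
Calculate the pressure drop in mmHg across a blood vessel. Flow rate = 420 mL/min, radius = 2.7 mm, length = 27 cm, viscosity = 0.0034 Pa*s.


dP = 8*mu*L*Q / (pi*r^4)
Q = 420 mL/min = 7e-06 m^3/s
dP = 307.911 Pa = 307.911 / 133.322 mmHg = 2.31 mmHg


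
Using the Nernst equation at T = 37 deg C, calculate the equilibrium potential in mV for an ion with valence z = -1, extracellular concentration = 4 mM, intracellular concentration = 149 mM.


E = (RT/(zF)) * ln(C_out/C_in)
T = 37 + 273.15 = 310.15 K
E = (8.314 * 310.15 / (-1 * 96485)) * ln(4/149)
E = 96.68 mV


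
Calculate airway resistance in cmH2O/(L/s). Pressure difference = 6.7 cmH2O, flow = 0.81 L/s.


R = dP / flow
R = 6.7 / 0.81
R = 8.272 cmH2O/(L/s)


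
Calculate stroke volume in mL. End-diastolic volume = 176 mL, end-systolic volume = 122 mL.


SV = EDV - ESV
SV = 176 - 122
SV = 54 mL


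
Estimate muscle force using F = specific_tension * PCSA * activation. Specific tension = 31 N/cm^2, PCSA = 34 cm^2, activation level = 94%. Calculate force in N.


F = sigma * PCSA * activation
F = 31 * 34 * 0.94
F = 990.8 N


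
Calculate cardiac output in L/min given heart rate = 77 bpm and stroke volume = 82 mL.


CO = HR * SV
CO = 77 * 82 / 1000
CO = 6.314 L/min


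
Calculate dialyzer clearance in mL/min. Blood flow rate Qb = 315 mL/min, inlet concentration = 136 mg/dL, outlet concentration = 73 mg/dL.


K = Qb * (Cb_in - Cb_out) / Cb_in
K = 315 * (136 - 73) / 136
K = 145.9 mL/min


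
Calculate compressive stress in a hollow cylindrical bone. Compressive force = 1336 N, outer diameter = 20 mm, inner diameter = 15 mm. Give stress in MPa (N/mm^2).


A = pi*(r_o^2 - r_i^2)
r_o = 10 mm, r_i = 7.5 mm
A = 137.445 mm^2
sigma = F/A = 1336 / 137.445
sigma = 9.72 MPa


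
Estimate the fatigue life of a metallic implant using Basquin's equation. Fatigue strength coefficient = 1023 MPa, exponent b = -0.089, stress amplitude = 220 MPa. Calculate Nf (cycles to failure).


sigma_a = sigma_f' * (2Nf)^b
2Nf = (sigma_a/sigma_f')^(1/b)
2Nf = (220/1023)^(1/-0.089)
2Nf = 31584309
Nf = 1.5792e+07


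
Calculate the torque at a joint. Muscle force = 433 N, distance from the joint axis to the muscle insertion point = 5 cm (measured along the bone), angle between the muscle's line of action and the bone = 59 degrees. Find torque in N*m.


Torque = F * d * sin(theta)   (moment arm = d*sin(theta))
d = 5 cm = 0.05 m
Torque = 433 * 0.05 * sin(59)
Torque = 18.56 N*m


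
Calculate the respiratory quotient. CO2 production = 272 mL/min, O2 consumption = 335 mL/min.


RQ = VCO2 / VO2
RQ = 272 / 335
RQ = 0.8119


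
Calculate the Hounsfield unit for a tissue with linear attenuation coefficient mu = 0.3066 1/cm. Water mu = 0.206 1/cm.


HU = ((mu_tissue - mu_water) / mu_water) * 1000
HU = ((0.3066 - 0.206) / 0.206) * 1000
HU = 488.3


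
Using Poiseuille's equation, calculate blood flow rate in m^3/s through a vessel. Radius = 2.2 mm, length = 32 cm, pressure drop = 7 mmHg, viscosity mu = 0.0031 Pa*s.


Q = pi*r^4*dP / (8*mu*L)
r = 0.0022 m, L = 0.32 m
dP = 7 mmHg = 933.254 Pa
Q = 8.6544e-06 m^3/s


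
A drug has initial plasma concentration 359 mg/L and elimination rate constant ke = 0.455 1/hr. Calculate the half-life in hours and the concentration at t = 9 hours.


t_half = ln(2) / ke = 0.693147 / 0.455 = 1.523 hr
C(t) = C0 * exp(-ke*t) = 359 * exp(-0.455*9)
C(9) = 5.979 mg/L


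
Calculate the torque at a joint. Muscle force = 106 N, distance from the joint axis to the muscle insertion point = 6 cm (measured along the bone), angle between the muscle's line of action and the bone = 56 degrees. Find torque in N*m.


Torque = F * d * sin(theta)   (moment arm = d*sin(theta))
d = 6 cm = 0.06 m
Torque = 106 * 0.06 * sin(56)
Torque = 5.273 N*m


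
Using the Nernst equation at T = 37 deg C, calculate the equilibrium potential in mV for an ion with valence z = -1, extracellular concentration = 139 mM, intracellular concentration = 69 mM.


E = (RT/(zF)) * ln(C_out/C_in)
T = 37 + 273.15 = 310.15 K
E = (8.314 * 310.15 / (-1 * 96485)) * ln(139/69)
E = -18.72 mV


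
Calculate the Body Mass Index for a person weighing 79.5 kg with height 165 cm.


BMI = weight / height^2
height = 165 cm = 1.65 m
BMI = 79.5 / 1.65^2
BMI = 29.2 kg/m^2


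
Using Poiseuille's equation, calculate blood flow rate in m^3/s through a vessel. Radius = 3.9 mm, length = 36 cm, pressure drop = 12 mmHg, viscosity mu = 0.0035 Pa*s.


Q = pi*r^4*dP / (8*mu*L)
r = 0.0039 m, L = 0.36 m
dP = 12 mmHg = 1599.864 Pa
Q = 1.1535e-04 m^3/s


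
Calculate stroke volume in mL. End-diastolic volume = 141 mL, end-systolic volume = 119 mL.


SV = EDV - ESV
SV = 141 - 119
SV = 22 mL


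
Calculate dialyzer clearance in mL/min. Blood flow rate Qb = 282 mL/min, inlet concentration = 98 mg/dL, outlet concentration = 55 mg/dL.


K = Qb * (Cb_in - Cb_out) / Cb_in
K = 282 * (98 - 55) / 98
K = 123.7 mL/min


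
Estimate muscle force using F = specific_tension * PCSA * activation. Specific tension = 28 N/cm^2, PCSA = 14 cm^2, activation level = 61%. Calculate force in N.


F = sigma * PCSA * activation
F = 28 * 14 * 0.61
F = 239.1 N


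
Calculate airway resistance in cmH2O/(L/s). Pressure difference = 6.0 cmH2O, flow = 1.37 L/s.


R = dP / flow
R = 6.0 / 1.37
R = 4.38 cmH2O/(L/s)


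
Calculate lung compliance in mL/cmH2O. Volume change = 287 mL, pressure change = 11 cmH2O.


C = dV / dP
C = 287 / 11
C = 26.09 mL/cmH2O


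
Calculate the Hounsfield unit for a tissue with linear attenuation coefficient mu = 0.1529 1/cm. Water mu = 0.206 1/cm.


HU = ((mu_tissue - mu_water) / mu_water) * 1000
HU = ((0.1529 - 0.206) / 0.206) * 1000
HU = -257.8


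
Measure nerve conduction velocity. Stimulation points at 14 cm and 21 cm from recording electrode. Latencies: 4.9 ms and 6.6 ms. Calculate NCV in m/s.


Distance = (21 - 14) / 100 = 0.07 m
dt = (6.6 - 4.9) / 1000 = 0.0017 s
NCV = dist / dt = 41.18 m/s


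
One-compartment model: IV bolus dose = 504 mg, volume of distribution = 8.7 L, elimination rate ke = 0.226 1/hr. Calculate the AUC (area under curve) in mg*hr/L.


C0 = Dose/Vd = 504/8.7 = 57.931 mg/L
AUC = C0/ke = 57.931/0.226
AUC = 256.3 mg*hr/L


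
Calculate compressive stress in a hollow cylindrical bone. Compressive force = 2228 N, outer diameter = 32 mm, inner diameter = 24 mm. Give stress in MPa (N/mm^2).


A = pi*(r_o^2 - r_i^2)
r_o = 16 mm, r_i = 12 mm
A = 351.858 mm^2
sigma = F/A = 2228 / 351.858
sigma = 6.332 MPa


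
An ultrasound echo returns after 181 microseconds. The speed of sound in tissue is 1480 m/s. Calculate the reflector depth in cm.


depth = c * t / 2
t = 181 us = 1.8100e-04 s
depth = 1480 * 1.8100e-04 / 2
depth = 0.13394 m = 13.394 cm


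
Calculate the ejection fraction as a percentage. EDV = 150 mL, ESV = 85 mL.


SV = EDV - ESV = 150 - 85 = 65 mL
EF = SV/EDV * 100 = 65/150 * 100
EF = 43.33%


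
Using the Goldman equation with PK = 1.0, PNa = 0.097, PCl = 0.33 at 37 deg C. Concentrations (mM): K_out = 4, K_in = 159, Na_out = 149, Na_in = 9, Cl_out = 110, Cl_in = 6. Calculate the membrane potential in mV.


Vm = (RT/F)*ln((PK*Ko + PNa*Nao + PCl*Cli)/(PK*Ki + PNa*Nai + PCl*Clo))
Numer = 20.433, Denom = 196.173
Vm = -60.45 mV


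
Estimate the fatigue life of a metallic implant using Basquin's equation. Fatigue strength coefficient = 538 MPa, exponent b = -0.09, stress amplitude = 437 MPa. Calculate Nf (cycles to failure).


sigma_a = sigma_f' * (2Nf)^b
2Nf = (sigma_a/sigma_f')^(1/b)
2Nf = (437/538)^(1/-0.09)
2Nf = 10.077264
Nf = 5.039


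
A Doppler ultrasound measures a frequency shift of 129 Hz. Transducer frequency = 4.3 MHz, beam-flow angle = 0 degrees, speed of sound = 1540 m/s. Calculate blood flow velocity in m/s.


v = fd * c / (2 * f0 * cos(theta))
v = 129 * 1540 / (2 * 4.3000e+06 * cos(0))
v = 0.0231 m/s


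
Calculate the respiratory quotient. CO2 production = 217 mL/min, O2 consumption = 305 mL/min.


RQ = VCO2 / VO2
RQ = 217 / 305
RQ = 0.7115


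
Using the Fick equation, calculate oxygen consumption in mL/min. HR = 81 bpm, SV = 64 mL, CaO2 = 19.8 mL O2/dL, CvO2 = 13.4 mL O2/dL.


CO = HR*SV = 81*64/1000 = 5.184 L/min
a-v O2 diff = 19.8 - 13.4 = 6.4 mL/dL
VO2 = CO * (CaO2-CvO2) * 10 dL/L
VO2 = 5.184 * 6.4 * 10
VO2 = 331.8 mL/min


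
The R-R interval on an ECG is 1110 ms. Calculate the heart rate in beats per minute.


HR = 60 / RR_interval(s)
RR = 1110 ms = 1.11 s
HR = 60 / 1.11 = 54.05 bpm


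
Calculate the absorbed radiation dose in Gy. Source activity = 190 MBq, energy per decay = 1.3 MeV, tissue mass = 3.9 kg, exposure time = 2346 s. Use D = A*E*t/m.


A = 190 MBq = 1.9000e+08 Bq
E = 1.3 MeV = 2.0826e-13 J
D = A*E*t/m = 1.9000e+08*2.0826e-13*2346/3.9
D = 0.0238 Gy


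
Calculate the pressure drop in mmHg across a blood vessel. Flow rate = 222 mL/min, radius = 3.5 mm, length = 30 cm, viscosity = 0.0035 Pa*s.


dP = 8*mu*L*Q / (pi*r^4)
Q = 222 mL/min = 3.7e-06 m^3/s
dP = 65.9263 Pa = 65.9263 / 133.322 mmHg = 0.4945 mmHg


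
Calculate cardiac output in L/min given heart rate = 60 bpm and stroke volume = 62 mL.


CO = HR * SV
CO = 60 * 62 / 1000
CO = 3.72 L/min


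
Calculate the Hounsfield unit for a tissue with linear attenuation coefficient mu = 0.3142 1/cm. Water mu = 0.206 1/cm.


HU = ((mu_tissue - mu_water) / mu_water) * 1000
HU = ((0.3142 - 0.206) / 0.206) * 1000
HU = 525.2


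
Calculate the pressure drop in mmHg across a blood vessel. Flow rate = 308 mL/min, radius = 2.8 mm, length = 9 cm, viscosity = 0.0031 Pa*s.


dP = 8*mu*L*Q / (pi*r^4)
Q = 308 mL/min = 5.13333e-06 m^3/s
dP = 59.3351 Pa = 59.3351 / 133.322 mmHg = 0.4451 mmHg


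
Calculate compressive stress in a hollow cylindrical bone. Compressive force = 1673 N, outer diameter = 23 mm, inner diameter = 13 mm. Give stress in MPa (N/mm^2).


A = pi*(r_o^2 - r_i^2)
r_o = 11.5 mm, r_i = 6.5 mm
A = 282.743 mm^2
sigma = F/A = 1673 / 282.743
sigma = 5.917 MPa


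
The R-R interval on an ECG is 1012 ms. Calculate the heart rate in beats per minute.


HR = 60 / RR_interval(s)
RR = 1012 ms = 1.012 s
HR = 60 / 1.012 = 59.29 bpm


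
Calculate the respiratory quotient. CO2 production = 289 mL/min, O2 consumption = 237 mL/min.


RQ = VCO2 / VO2
RQ = 289 / 237
RQ = 1.219


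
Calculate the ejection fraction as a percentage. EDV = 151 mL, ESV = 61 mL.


SV = EDV - ESV = 151 - 61 = 90 mL
EF = SV/EDV * 100 = 90/151 * 100
EF = 59.6%


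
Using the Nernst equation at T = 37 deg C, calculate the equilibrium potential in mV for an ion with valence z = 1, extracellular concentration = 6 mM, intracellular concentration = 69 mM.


E = (RT/(zF)) * ln(C_out/C_in)
T = 37 + 273.15 = 310.15 K
E = (8.314 * 310.15 / (1 * 96485)) * ln(6/69)
E = -65.27 mV


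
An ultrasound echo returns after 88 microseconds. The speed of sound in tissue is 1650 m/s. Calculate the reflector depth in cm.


depth = c * t / 2
t = 88 us = 8.8000e-05 s
depth = 1650 * 8.8000e-05 / 2
depth = 0.0726 m = 7.26 cm


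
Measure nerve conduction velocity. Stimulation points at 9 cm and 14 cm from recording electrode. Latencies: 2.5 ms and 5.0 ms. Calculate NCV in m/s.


Distance = (14 - 9) / 100 = 0.05 m
dt = (5.0 - 2.5) / 1000 = 0.0025 s
NCV = dist / dt = 20 m/s


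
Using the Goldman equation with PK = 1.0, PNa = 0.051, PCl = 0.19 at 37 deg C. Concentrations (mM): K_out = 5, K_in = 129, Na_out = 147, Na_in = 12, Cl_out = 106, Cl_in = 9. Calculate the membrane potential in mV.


Vm = (RT/F)*ln((PK*Ko + PNa*Nao + PCl*Cli)/(PK*Ki + PNa*Nai + PCl*Clo))
Numer = 14.207, Denom = 149.752
Vm = -62.94 mV


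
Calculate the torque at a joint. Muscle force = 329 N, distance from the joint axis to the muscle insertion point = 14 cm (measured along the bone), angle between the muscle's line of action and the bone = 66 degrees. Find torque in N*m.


Torque = F * d * sin(theta)   (moment arm = d*sin(theta))
d = 14 cm = 0.14 m
Torque = 329 * 0.14 * sin(66)
Torque = 42.08 N*m


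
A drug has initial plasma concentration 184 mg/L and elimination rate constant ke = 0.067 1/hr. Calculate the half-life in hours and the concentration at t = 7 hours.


t_half = ln(2) / ke = 0.693147 / 0.067 = 10.35 hr
C(t) = C0 * exp(-ke*t) = 184 * exp(-0.067*7)
C(7) = 115.1 mg/L


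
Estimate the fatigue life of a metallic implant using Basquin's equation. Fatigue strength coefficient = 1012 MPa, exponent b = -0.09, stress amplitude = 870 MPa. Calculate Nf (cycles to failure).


sigma_a = sigma_f' * (2Nf)^b
2Nf = (sigma_a/sigma_f')^(1/b)
2Nf = (870/1012)^(1/-0.09)
2Nf = 5.3649979
Nf = 2.682


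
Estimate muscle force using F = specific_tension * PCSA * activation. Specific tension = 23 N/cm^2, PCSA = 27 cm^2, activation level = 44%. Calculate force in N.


F = sigma * PCSA * activation
F = 23 * 27 * 0.44
F = 273.2 N


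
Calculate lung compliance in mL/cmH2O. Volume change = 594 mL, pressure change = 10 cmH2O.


C = dV / dP
C = 594 / 10
C = 59.4 mL/cmH2O


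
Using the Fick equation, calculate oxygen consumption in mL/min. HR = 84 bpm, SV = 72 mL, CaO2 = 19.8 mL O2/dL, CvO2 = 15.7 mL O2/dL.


CO = HR*SV = 84*72/1000 = 6.048 L/min
a-v O2 diff = 19.8 - 15.7 = 4.1 mL/dL
VO2 = CO * (CaO2-CvO2) * 10 dL/L
VO2 = 6.048 * 4.1 * 10
VO2 = 248 mL/min


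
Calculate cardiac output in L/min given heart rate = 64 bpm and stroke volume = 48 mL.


CO = HR * SV
CO = 64 * 48 / 1000
CO = 3.072 L/min


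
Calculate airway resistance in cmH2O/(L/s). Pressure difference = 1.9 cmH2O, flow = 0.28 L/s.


R = dP / flow
R = 1.9 / 0.28
R = 6.786 cmH2O/(L/s)


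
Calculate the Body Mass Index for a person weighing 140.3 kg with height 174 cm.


BMI = weight / height^2
height = 174 cm = 1.74 m
BMI = 140.3 / 1.74^2
BMI = 46.34 kg/m^2


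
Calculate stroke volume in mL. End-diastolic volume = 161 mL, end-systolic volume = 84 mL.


SV = EDV - ESV
SV = 161 - 84
SV = 77 mL


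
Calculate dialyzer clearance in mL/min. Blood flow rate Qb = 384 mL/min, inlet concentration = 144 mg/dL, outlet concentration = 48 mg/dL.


K = Qb * (Cb_in - Cb_out) / Cb_in
K = 384 * (144 - 48) / 144
K = 256 mL/min


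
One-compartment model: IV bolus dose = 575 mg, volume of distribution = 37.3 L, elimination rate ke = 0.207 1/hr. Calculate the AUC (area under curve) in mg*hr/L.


C0 = Dose/Vd = 575/37.3 = 15.4155 mg/L
AUC = C0/ke = 15.4155/0.207
AUC = 74.47 mg*hr/L


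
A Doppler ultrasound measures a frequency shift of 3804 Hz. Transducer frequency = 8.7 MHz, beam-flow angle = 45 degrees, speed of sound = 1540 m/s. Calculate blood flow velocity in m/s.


v = fd * c / (2 * f0 * cos(theta))
v = 3804 * 1540 / (2 * 8.7000e+06 * cos(45))
v = 0.4761 m/s


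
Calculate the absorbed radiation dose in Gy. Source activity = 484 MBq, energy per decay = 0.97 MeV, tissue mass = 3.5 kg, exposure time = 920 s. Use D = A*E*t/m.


A = 484 MBq = 4.8400e+08 Bq
E = 0.97 MeV = 1.55394e-13 J
D = A*E*t/m = 4.8400e+08*1.55394e-13*920/3.5
D = 0.01977 Gy


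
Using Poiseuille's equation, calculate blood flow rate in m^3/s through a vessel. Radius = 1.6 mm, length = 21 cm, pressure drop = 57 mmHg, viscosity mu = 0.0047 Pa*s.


Q = pi*r^4*dP / (8*mu*L)
r = 0.0016 m, L = 0.21 m
dP = 57 mmHg = 7599.354 Pa
Q = 1.9815e-05 m^3/s


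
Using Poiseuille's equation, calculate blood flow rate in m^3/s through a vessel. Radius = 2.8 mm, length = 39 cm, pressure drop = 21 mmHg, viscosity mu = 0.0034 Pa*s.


Q = pi*r^4*dP / (8*mu*L)
r = 0.0028 m, L = 0.39 m
dP = 21 mmHg = 2799.762 Pa
Q = 5.0965e-05 m^3/s


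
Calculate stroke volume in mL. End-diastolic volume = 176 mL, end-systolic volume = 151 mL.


SV = EDV - ESV
SV = 176 - 151
SV = 25 mL


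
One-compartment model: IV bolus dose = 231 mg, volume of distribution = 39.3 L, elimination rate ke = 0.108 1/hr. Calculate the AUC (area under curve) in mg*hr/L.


C0 = Dose/Vd = 231/39.3 = 5.87786 mg/L
AUC = C0/ke = 5.87786/0.108
AUC = 54.42 mg*hr/L


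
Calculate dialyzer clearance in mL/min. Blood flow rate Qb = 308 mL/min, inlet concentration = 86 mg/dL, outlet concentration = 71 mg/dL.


K = Qb * (Cb_in - Cb_out) / Cb_in
K = 308 * (86 - 71) / 86
K = 53.72 mL/min


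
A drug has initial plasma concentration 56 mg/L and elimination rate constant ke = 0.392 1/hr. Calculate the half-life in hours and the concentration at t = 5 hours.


t_half = ln(2) / ke = 0.693147 / 0.392 = 1.768 hr
C(t) = C0 * exp(-ke*t) = 56 * exp(-0.392*5)
C(5) = 7.888 mg/L


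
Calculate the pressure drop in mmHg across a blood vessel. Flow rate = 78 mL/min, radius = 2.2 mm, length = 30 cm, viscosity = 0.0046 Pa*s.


dP = 8*mu*L*Q / (pi*r^4)
Q = 78 mL/min = 1.3e-06 m^3/s
dP = 195.017 Pa = 195.017 / 133.322 mmHg = 1.463 mmHg


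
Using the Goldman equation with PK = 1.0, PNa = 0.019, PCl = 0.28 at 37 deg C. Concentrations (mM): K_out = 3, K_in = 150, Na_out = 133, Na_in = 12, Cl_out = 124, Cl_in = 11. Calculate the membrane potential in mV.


Vm = (RT/F)*ln((PK*Ko + PNa*Nao + PCl*Cli)/(PK*Ki + PNa*Nai + PCl*Clo))
Numer = 8.607, Denom = 184.948
Vm = -81.98 mV


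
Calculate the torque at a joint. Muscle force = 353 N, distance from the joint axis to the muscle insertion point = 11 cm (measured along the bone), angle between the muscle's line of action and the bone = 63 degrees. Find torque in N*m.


Torque = F * d * sin(theta)   (moment arm = d*sin(theta))
d = 11 cm = 0.11 m
Torque = 353 * 0.11 * sin(63)
Torque = 34.6 N*m


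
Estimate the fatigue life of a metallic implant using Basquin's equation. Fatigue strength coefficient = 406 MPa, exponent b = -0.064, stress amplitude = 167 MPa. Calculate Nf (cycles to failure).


sigma_a = sigma_f' * (2Nf)^b
2Nf = (sigma_a/sigma_f')^(1/b)
2Nf = (167/406)^(1/-0.064)
2Nf = 1067270.3
Nf = 5.336e+05


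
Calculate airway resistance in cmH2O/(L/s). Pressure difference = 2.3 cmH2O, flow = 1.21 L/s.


R = dP / flow
R = 2.3 / 1.21
R = 1.901 cmH2O/(L/s)


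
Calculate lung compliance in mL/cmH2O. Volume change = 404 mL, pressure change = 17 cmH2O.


C = dV / dP
C = 404 / 17
C = 23.76 mL/cmH2O


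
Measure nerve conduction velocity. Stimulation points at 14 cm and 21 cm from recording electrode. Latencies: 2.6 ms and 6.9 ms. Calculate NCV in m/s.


Distance = (21 - 14) / 100 = 0.07 m
dt = (6.9 - 2.6) / 1000 = 0.0043 s
NCV = dist / dt = 16.28 m/s


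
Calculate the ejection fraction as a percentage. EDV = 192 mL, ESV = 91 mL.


SV = EDV - ESV = 192 - 91 = 101 mL
EF = SV/EDV * 100 = 101/192 * 100
EF = 52.6%


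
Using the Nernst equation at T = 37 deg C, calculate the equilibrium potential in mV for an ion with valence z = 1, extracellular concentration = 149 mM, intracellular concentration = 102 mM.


E = (RT/(zF)) * ln(C_out/C_in)
T = 37 + 273.15 = 310.15 K
E = (8.314 * 310.15 / (1 * 96485)) * ln(149/102)
E = 10.13 mV
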